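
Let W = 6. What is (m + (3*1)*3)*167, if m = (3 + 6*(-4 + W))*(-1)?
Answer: -1002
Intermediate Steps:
m = -15 (m = (3 + 6*(-4 + 6))*(-1) = (3 + 6*2)*(-1) = (3 + 12)*(-1) = 15*(-1) = -15)
(m + (3*1)*3)*167 = (-15 + (3*1)*3)*167 = (-15 + 3*3)*167 = (-15 + 9)*167 = -6*167 = -1002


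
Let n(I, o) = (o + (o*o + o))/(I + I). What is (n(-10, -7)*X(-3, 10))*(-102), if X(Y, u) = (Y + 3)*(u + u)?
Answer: 0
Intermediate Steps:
X(Y, u) = 2*u*(3 + Y) (X(Y, u) = (3 + Y)*(2*u) = 2*u*(3 + Y))
n(I, o) = (o² + 2*o)/(2*I) (n(I, o) = (o + (o² + o))/((2*I)) = (o + (o + o²))*(1/(2*I)) = (o² + 2*o)*(1/(2*I)) = (o² + 2*o)/(2*I))
(n(-10, -7)*X(-3, 10))*(-102) = (((½)*(-7)*(2 - 7)/(-10))*(2*10*(3 - 3)))*(-102) = (((½)*(-7)*(-⅒)*(-5))*(2*10*0))*(-102) = -7/4*0*(-102) = 0*(-102) = 0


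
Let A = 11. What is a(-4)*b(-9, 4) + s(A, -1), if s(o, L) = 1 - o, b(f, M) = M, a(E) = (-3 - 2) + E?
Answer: -46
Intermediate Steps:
a(E) = -5 + E
a(-4)*b(-9, 4) + s(A, -1) = (-5 - 4)*4 + (1 - 1*11) = -9*4 + (1 - 11) = -36 - 10 = -46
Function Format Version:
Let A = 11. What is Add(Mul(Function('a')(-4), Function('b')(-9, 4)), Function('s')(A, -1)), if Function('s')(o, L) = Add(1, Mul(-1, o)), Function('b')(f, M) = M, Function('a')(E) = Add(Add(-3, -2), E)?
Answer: -46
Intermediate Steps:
Function('a')(E) = Add(-5, E)
Add(Mul(Function('a')(-4), Function('b')(-9, 4)), Function('s')(A, -1)) = Add(Mul(Add(-5, -4), 4), Add(1, Mul(-1, 11))) = Add(Mul(-9, 4), Add(1, -11)) = Add(-36, -10) = -46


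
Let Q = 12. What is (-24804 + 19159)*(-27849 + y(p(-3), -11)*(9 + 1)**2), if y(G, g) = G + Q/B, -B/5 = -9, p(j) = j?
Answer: 476251715/3 ≈ 1.5875e+8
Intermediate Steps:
B = 45 (B = -5*(-9) = 45)
y(G, g) = 4/15 + G (y(G, g) = G + 12/45 = G + 12*(1/45) = G + 4/15 = 4/15 + G)
(-24804 + 19159)*(-27849 + y(p(-3), -11)*(9 + 1)**2) = (-24804 + 19159)*(-27849 + (4/15 - 3)*(9 + 1)**2) = -5645*(-27849 - 41/15*10**2) = -5645*(-27849 - 41/15*100) = -5645*(-27849 - 820/3) = -5645*(-84367/3) = 476251715/3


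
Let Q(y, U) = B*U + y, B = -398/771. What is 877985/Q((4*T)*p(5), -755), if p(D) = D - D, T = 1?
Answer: 135385287/60098 ≈ 2252.7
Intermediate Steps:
B = -398/771 (B = -398*1/771 = -398/771 ≈ -0.51621)
p(D) = 0
Q(y, U) = y - 398*U/771 (Q(y, U) = -398*U/771 + y = y - 398*U/771)
877985/Q((4*T)*p(5), -755) = 877985/((4*1)*0 - 398/771*(-755)) = 877985/(4*0 + 300490/771) = 877985/(0 + 300490/771) = 877985/(300490/771) = 877985*(771/300490) = 135385287/60098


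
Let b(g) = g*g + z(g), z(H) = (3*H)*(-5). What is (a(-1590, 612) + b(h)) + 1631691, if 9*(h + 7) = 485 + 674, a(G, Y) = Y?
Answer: 133269799/81 ≈ 1.6453e+6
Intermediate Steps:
z(H) = -15*H
h = 1096/9 (h = -7 + (485 + 674)/9 = -7 + (⅑)*1159 = -7 + 1159/9 = 1096/9 ≈ 121.78)
b(g) = g² - 15*g (b(g) = g*g - 15*g = g² - 15*g)
(a(-1590, 612) + b(h)) + 1631691 = (612 + 1096*(-15 + 1096/9)/9) + 1631691 = (612 + (1096/9)*(961/9)) + 1631691 = (612 + 1053256/81) + 1631691 = 1102828/81 + 1631691 = 133269799/81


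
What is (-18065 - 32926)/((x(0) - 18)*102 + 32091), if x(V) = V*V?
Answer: -16997/10085 ≈ -1.6854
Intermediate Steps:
x(V) = V**2
(-18065 - 32926)/((x(0) - 18)*102 + 32091) = (-18065 - 32926)/((0**2 - 18)*102 + 32091) = -50991/((0 - 18)*102 + 32091) = -50991/(-18*102 + 32091) = -50991/(-1836 + 32091) = -50991/30255 = -50991*1/30255 = -16997/10085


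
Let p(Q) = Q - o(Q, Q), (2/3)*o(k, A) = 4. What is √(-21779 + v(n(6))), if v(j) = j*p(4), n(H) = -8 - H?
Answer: I*√21751 ≈ 147.48*I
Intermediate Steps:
o(k, A) = 6 (o(k, A) = (3/2)*4 = 6)
p(Q) = -6 + Q (p(Q) = Q - 1*6 = Q - 6 = -6 + Q)
v(j) = -2*j (v(j) = j*(-6 + 4) = j*(-2) = -2*j)
√(-21779 + v(n(6))) = √(-21779 - 2*(-8 - 1*6)) = √(-21779 - 2*(-8 - 6)) = √(-21779 - 2*(-14)) = √(-21779 + 28) = √(-21751) = I*√21751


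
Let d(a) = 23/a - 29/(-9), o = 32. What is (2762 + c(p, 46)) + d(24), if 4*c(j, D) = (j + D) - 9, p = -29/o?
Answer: 3197035/1152 ≈ 2775.2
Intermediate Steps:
p = -29/32 ≈ -0.90625
d(a) = 29/9 + 23/a (d(a) = 23/a - 29*(-⅑) = 23/a + 29/9 = 29/9 + 23/a)
c(j, D) = -9/4 + D/4 + j/4 (c(j, D) = ((j + D) - 9)/4 = ((D + j) - 9)/4 = (-9 + D + j)/4 = -9/4 + D/4 + j/4)
(2762 + c(p, 46)) + d(24) = (2762 + (-9/4 + (¼)*46 + (¼)*(-29/32))) + (29/9 + 23/24) = (2762 + (-9/4 + 23/2 - 29/128)) + (29/9 + 23*(1/24)) = (2762 + 1155/128) + (29/9 + 23/24) = 354691/128 + 301/72 = 3197035/1152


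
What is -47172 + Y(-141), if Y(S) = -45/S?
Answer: -2217069/47 ≈ -47172.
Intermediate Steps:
-47172 + Y(-141) = -47172 - 45/(-141) = -47172 - 45*(-1/141) = -47172 + 15/47 = -2217069/47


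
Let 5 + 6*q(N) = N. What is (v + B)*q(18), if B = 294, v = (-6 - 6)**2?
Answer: 949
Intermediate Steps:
q(N) = -5/6 + N/6
v = 144 (v = (-12)**2 = 144)
(v + B)*q(18) = (144 + 294)*(-5/6 + (1/6)*18) = 438*(-5/6 + 3) = 438*(13/6) = 949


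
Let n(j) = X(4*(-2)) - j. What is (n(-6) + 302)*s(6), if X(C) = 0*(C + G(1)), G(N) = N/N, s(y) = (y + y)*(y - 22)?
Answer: -59136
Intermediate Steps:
s(y) = 2*y*(-22 + y) (s(y) = (2*y)*(-22 + y) = 2*y*(-22 + y))
G(N) = 1
X(C) = 0 (X(C) = 0*(C + 1) = 0*(1 + C) = 0)
n(j) = -j (n(j) = 0 - j = -j)
(n(-6) + 302)*s(6) = (-1*(-6) + 302)*(2*6*(-22 + 6)) = (6 + 302)*(2*6*(-16)) = 308*(-192) = -59136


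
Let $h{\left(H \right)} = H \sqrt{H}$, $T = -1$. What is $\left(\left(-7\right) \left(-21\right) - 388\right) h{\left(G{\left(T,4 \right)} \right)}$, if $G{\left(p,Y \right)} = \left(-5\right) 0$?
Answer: $0$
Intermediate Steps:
$G{\left(p,Y \right)} = 0$
$h{\left(H \right)} = H^{\frac{3}{2}}$
$\left(\left(-7\right) \left(-21\right) - 388\right) h{\left(G{\left(T,4 \right)} \right)} = \left(\left(-7\right) \left(-21\right) - 388\right) 0^{\frac{3}{2}} = \left(147 - 388\right) 0 = \left(-241\right) 0 = 0$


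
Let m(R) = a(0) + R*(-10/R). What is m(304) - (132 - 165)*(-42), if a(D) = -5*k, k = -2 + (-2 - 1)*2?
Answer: -1356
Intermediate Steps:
k = -8 (k = -2 - 3*2 = -2 - 6 = -8)
a(D) = 40 (a(D) = -5*(-8) = 40)
m(R) = 30 (m(R) = 40 + R*(-10/R) = 40 - 10 = 30)
m(304) - (132 - 165)*(-42) = 30 - (132 - 165)*(-42) = 30 - (-33)*(-42) = 30 - 1*1386 = 30 - 1386 = -1356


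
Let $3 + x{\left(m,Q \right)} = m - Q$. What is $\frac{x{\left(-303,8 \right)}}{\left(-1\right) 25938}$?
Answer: $\frac{157}{12969} \approx 0.012106$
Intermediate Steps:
$x{\left(m,Q \right)} = -3 + m - Q$ ($x{\left(m,Q \right)} = -3 - \left(Q - m\right) = -3 + m - Q$)
$\frac{x{\left(-303,8 \right)}}{\left(-1\right) 25938} = \frac{-3 - 303 - 8}{\left(-1\right) 25938} = \frac{-3 - 303 - 8}{-25938} = \left(-314\right) \left(- \frac{1}{25938}\right) = \frac{157}{12969}$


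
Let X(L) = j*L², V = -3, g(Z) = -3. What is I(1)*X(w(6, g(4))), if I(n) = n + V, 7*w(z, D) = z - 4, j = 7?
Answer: -8/7 ≈ -1.1429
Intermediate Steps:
w(z, D) = -4/7 + z/7 (w(z, D) = (z - 4)/7 = (-4 + z)/7 = -4/7 + z/7)
I(n) = -3 + n (I(n) = n - 3 = -3 + n)
X(L) = 7*L²
I(1)*X(w(6, g(4))) = (-3 + 1)*(7*(-4/7 + (⅐)*6)²) = -14*(-4/7 + 6/7)² = -14*(2/7)² = -14*4/49 = -2*4/7 = -8/7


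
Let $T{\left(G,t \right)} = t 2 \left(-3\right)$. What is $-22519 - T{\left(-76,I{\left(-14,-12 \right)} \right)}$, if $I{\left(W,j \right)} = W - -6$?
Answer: $-22567$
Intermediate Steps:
$I{\left(W,j \right)} = 6 + W$ ($I{\left(W,j \right)} = W + 6 = 6 + W$)
$T{\left(G,t \right)} = - 6 t$ ($T{\left(G,t \right)} = 2 t \left(-3\right) = - 6 t$)
$-22519 - T{\left(-76,I{\left(-14,-12 \right)} \right)} = -22519 - - 6 \left(6 - 14\right) = -22519 - \left(-6\right) \left(-8\right) = -22519 - 48 = -22567$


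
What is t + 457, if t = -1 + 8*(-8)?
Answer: 392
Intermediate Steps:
t = -65 (t = -1 - 64 = -65)
t + 457 = -65 + 457 = 392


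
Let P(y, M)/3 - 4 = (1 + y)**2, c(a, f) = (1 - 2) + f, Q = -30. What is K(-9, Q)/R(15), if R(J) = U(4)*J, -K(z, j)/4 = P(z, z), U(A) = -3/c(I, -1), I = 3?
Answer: -544/15 ≈ -36.267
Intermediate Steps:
c(a, f) = -1 + f
U(A) = 3/2 (U(A) = -3/(-1 - 1) = -3/(-2) = -3*(-1/2) = 3/2)
P(y, M) = 12 + 3*(1 + y)**2
K(z, j) = -48 - 12*(1 + z)**2 (K(z, j) = -4*(12 + 3*(1 + z)**2) = -48 - 12*(1 + z)**2)
R(J) = 3*J/2
K(-9, Q)/R(15) = (-48 - 12*(1 - 9)**2)/(((3/2)*15)) = (-48 - 12*(-8)**2)/(45/2) = (-48 - 12*64)*(2/45) = (-48 - 768)*(2/45) = -816*2/45 = -544/15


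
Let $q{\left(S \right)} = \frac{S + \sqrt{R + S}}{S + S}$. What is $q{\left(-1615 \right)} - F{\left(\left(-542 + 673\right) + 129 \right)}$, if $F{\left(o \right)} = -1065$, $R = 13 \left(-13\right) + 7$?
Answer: $\frac{2131}{2} - \frac{i \sqrt{1777}}{3230} \approx 1065.5 - 0.013051 i$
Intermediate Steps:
$R = -162$ ($R = -169 + 7 = -162$)
$q{\left(S \right)} = \frac{S + \sqrt{-162 + S}}{2 S}$ ($q{\left(S \right)} = \frac{S + \sqrt{-162 + S}}{S + S} = \frac{S + \sqrt{-162 + S}}{2 S}$)
$q{\left(-1615 \right)} - F{\left(\left(-542 + 673\right) + 129 \right)} = \frac{-1615 + \sqrt{-162 - 1615}}{2 \left(-1615\right)} - -1065 = \frac{1}{2} \left(- \frac{1}{1615}\right) \left(-1615 + \sqrt{-1777}\right) + 1065 = \frac{1}{2} \left(- \frac{1}{1615}\right) \left(-1615 + i \sqrt{1777}\right) + 1065 = \left(\frac{1}{2} - \frac{i \sqrt{1777}}{3230}\right) + 1065 = \frac{2131}{2} - \frac{i \sqrt{1777}}{3230}$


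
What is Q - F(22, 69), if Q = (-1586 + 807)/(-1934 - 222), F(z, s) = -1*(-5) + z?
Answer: -57433/2156 ≈ -26.639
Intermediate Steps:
F(z, s) = 5 + z
Q = 779/2156 (Q = -779/(-2156) = -779*(-1/2156) = 779/2156 ≈ 0.36132)
Q - F(22, 69) = 779/2156 - (5 + 22) = 779/2156 - 1*27 = 779/2156 - 27 = -57433/2156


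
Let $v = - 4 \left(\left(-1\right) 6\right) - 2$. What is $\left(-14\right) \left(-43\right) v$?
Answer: $13244$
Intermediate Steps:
$v = 22$ ($v = \left(-4\right) \left(-6\right) - 2 = 24 - 2 = 22$)
$\left(-14\right) \left(-43\right) v = \left(-14\right) \left(-43\right) 22 = 602 \cdot 22 = 13244$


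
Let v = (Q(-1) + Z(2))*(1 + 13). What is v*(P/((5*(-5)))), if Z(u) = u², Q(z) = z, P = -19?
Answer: 798/25 ≈ 31.920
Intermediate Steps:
v = 42 (v = (-1 + 2²)*(1 + 13) = (-1 + 4)*14 = 3*14 = 42)
v*(P/((5*(-5)))) = 42*(-19/(5*(-5))) = 42*(-19/(-25)) = 42*(-19*(-1/25)) = 42*(19/25) = 798/25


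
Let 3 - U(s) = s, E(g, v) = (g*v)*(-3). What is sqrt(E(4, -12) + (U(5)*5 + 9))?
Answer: sqrt(143) ≈ 11.958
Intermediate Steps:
E(g, v) = -3*g*v
U(s) = 3 - s
sqrt(E(4, -12) + (U(5)*5 + 9)) = sqrt(-3*4*(-12) + ((3 - 1*5)*5 + 9)) = sqrt(144 + ((3 - 5)*5 + 9)) = sqrt(144 + (-2*5 + 9)) = sqrt(144 + (-10 + 9)) = sqrt(144 - 1) = sqrt(143)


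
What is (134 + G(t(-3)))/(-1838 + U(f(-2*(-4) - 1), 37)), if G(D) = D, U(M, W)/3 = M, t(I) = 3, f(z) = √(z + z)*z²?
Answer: -125903/1537859 - 20139*√14/3075718 ≈ -0.10637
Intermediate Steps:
f(z) = √2*z^(5/2) (f(z) = √(2*z)*z² = (√2*√z)*z² = √2*z^(5/2))
U(M, W) = 3*M
(134 + G(t(-3)))/(-1838 + U(f(-2*(-4) - 1), 37)) = (134 + 3)/(-1838 + 3*(√2*(-2*(-4) - 1)^(5/2))) = 137/(-1838 + 3*(√2*(8 - 1)^(5/2))) = 137/(-1838 + 3*(√2*7^(5/2))) = 137/(-1838 + 3*(√2*(49*√7))) = 137/(-1838 + 3*(49*√14)) = 137/(-1838 + 147*√14)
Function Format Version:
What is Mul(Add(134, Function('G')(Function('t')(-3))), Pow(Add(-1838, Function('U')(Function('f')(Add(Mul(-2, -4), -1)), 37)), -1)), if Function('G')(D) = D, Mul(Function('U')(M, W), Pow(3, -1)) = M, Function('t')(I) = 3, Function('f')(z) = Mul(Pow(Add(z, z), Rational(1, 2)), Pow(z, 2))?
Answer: Add(Rational(-125903, 1537859), Mul(Rational(-20139, 3075718), Pow(14, Rational(1, 2)))) ≈ -0.10637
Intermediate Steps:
Function('f')(z) = Mul(Pow(2, Rational(1, 2)), Pow(z, Rational(5, 2))) (Function('f')(z) = Mul(Pow(Mul(2, z), Rational(1, 2)), Pow(z, 2)) = Mul(Mul(Pow(2, Rational(1, 2)), Pow(z, Rational(1, 2))), Pow(z, 2)) = Mul(Pow(2, Rational(1, 2)), Pow(z, Rational(5, 2))))
Function('U')(M, W) = Mul(3, M)
Mul(Add(134, Function('G')(Function('t')(-3))), Pow(Add(-1838, Function('U')(Function('f')(Add(Mul(-2, -4), -1)), 37)), -1)) = Mul(Add(134, 3), Pow(Add(-1838, Mul(3, Mul(Pow(2, Rational(1, 2)), Pow(Add(Mul(-2, -4), -1), Rational(5, 2))))), -1)) = Mul(137, Pow(Add(-1838, Mul(3, Mul(Pow(2, Rational(1, 2)), Pow(Add(8, -1), Rational(5, 2))))), -1)) = Mul(137, Pow(Add(-1838, Mul(3, Mul(Pow(2, Rational(1, 2)), Pow(7, Rational(5, 2))))), -1)) = Mul(137, Pow(Add(-1838, Mul(3, Mul(Pow(2, Rational(1, 2)), Mul(49, Pow(7, Rational(1, 2)))))), -1)) = Mul(137, Pow(Add(-1838, Mul(3, Mul(49, Pow(14, Rational(1, 2))))), -1)) = Mul(137, Pow(Add(-1838, Mul(147, Pow(14, Rational(1, 2)))), -1))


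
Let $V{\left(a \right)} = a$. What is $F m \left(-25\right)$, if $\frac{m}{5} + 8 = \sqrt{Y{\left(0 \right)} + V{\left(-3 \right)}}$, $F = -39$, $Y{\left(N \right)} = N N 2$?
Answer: $-39000 + 4875 i \sqrt{3} \approx -39000.0 + 8443.8 i$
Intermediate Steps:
$Y{\left(N \right)} = 2 N^{2}$ ($Y{\left(N \right)} = N^{2} \cdot 2 = 2 N^{2}$)
$m = -40 + 5 i \sqrt{3}$ ($m = -40 + 5 \sqrt{2 \cdot 0^{2} - 3} = -40 + 5 \sqrt{2 \cdot 0 - 3} = -40 + 5 \sqrt{0 - 3} = -40 + 5 \sqrt{-3} = -40 + 5 i \sqrt{3} \approx -40.0 + 8.6602 i$)
$F m \left(-25\right) = - 39 \left(-40 + 5 i \sqrt{3}\right) \left(-25\right) = \left(1560 - 195 i \sqrt{3}\right) \left(-25\right) = -39000 + 4875 i \sqrt{3}$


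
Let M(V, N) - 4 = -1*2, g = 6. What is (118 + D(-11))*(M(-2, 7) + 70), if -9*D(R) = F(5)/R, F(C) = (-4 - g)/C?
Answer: 93440/11 ≈ 8494.5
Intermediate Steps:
F(C) = -10/C (F(C) = (-4 - 1*6)/C = (-4 - 6)/C = -10/C)
M(V, N) = 2 (M(V, N) = 4 - 1*2 = 4 - 2 = 2)
D(R) = 2/(9*R) (D(R) = -(-10/5)/(9*R) = -(-10*⅕)/(9*R) = -(-2)/(9*R) = 2/(9*R))
(118 + D(-11))*(M(-2, 7) + 70) = (118 + (2/9)/(-11))*(2 + 70) = (118 + (2/9)*(-1/11))*72 = (118 - 2/99)*72 = (11680/99)*72 = 93440/11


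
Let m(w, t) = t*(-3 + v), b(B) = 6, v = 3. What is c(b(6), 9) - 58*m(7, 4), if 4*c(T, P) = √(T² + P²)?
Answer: 3*√13/4 ≈ 2.7042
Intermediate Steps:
m(w, t) = 0 (m(w, t) = t*(-3 + 3) = t*0 = 0)
c(T, P) = √(P² + T²)/4 (c(T, P) = √(T² + P²)/4 = √(P² + T²)/4)
c(b(6), 9) - 58*m(7, 4) = √(9² + 6²)/4 - 58*0 = √(81 + 36)/4 + 0 = √117/4 + 0 = (3*√13)/4 + 0 = 3*√13/4 + 0 = 3*√13/4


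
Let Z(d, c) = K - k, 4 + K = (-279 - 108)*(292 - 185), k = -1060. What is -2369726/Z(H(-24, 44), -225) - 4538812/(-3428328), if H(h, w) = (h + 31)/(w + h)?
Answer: 692279389897/11528609982 ≈ 60.049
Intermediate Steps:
K = -41413 (K = -4 + (-279 - 108)*(292 - 185) = -4 - 387*107 = -4 - 41409 = -41413)
H(h, w) = (31 + h)/(h + w)
Z(d, c) = -40353 (Z(d, c) = -41413 - 1*(-1060) = -41413 + 1060 = -40353)
-2369726/Z(H(-24, 44), -225) - 4538812/(-3428328) = -2369726/(-40353) - 4538812/(-3428328) = -2369726*(-1/40353) - 4538812*(-1/3428328) = 2369726/40353 + 1134703/857082 = 692279389897/11528609982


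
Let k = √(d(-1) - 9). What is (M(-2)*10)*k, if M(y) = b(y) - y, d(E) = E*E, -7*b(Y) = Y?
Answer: 320*I*√2/7 ≈ 64.65*I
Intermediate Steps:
b(Y) = -Y/7
d(E) = E²
k = 2*I*√2 (k = √((-1)² - 9) = √(1 - 9) = √(-8) = 2*I*√2 ≈ 2.8284*I)
M(y) = -8*y/7 (M(y) = -y/7 - y = -8*y/7)
(M(-2)*10)*k = (-8/7*(-2)*10)*(2*I*√2) = ((16/7)*10)*(2*I*√2) = 160*(2*I*√2)/7 = 320*I*√2/7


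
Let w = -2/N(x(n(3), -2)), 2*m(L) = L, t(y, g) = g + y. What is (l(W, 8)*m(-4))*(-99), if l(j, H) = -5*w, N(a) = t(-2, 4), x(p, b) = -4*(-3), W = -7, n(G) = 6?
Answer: 990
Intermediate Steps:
x(p, b) = 12
m(L) = L/2
N(a) = 2 (N(a) = 4 - 2 = 2)
w = -1 (w = -2/2 = -2*1/2 = -1)
l(j, H) = 5 (l(j, H) = -5*(-1) = 5)
(l(W, 8)*m(-4))*(-99) = (5*((1/2)*(-4)))*(-99) = (5*(-2))*(-99) = -10*(-99) = 990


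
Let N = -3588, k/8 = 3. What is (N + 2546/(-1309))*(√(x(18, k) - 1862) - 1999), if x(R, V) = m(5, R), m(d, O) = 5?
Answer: 9393776762/1309 - 4699238*I*√1857/1309 ≈ 7.1763e+6 - 1.547e+5*I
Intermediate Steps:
k = 24 (k = 8*3 = 24)
x(R, V) = 5
(N + 2546/(-1309))*(√(x(18, k) - 1862) - 1999) = (-3588 + 2546/(-1309))*(√(5 - 1862) - 1999) = (-3588 + 2546*(-1/1309))*(√(-1857) - 1999) = (-3588 - 2546/1309)*(I*√1857 - 1999) = -4699238*(-1999 + I*√1857)/1309 = 9393776762/1309 - 4699238*I*√1857/1309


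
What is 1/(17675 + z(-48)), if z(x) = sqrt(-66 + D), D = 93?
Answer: 17675/312405598 - 3*sqrt(3)/312405598 ≈ 5.6560e-5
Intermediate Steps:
z(x) = 3*sqrt(3) (z(x) = sqrt(-66 + 93) = sqrt(27) = 3*sqrt(3))
1/(17675 + z(-48)) = 1/(17675 + 3*sqrt(3))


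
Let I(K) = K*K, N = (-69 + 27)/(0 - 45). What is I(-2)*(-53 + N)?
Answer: -3124/15 ≈ -208.27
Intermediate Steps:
N = 14/15 (N = -42/(-45) = -42*(-1/45) = 14/15 ≈ 0.93333)
I(K) = K²
I(-2)*(-53 + N) = (-2)²*(-53 + 14/15) = 4*(-781/15) = -3124/15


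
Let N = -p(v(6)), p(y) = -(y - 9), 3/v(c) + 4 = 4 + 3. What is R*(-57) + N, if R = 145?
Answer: -8273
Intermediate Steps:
v(c) = 1 (v(c) = 3/(-4 + (4 + 3)) = 3/(-4 + 7) = 3/3 = 3*(1/3) = 1)
p(y) = 9 - y (p(y) = -(-9 + y) = 9 - y)
N = -8 (N = -(9 - 1*1) = -(9 - 1) = -1*8 = -8)
R*(-57) + N = 145*(-57) - 8 = -8265 - 8 = -8273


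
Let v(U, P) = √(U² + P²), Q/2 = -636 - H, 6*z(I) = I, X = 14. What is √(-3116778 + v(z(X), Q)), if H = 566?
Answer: √(-28051002 + 3*√52012993)/3 ≈ 1764.8*I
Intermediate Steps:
z(I) = I/6
Q = -2404 (Q = 2*(-636 - 1*566) = 2*(-636 - 566) = 2*(-1202) = -2404)
v(U, P) = √(P² + U²)
√(-3116778 + v(z(X), Q)) = √(-3116778 + √((-2404)² + ((⅙)*14)²)) = √(-3116778 + √(5779216 + (7/3)²)) = √(-3116778 + √(5779216 + 49/9)) = √(-3116778 + √(52012993/9)) = √(-3116778 + √52012993/3)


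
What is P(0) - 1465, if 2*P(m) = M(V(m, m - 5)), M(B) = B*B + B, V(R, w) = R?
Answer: -1465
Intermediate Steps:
M(B) = B + B² (M(B) = B² + B = B + B²)
P(m) = m*(1 + m)/2 (P(m) = (m*(1 + m))/2 = m*(1 + m)/2)
P(0) - 1465 = (½)*0*(1 + 0) - 1465 = (½)*0*1 - 1465 = 0 - 1465 = -1465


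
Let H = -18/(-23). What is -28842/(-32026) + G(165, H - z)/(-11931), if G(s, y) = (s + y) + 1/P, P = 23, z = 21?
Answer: 3903970570/4394175369 ≈ 0.88844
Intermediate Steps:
H = 18/23 (H = -18*(-1/23) = 18/23 ≈ 0.78261)
G(s, y) = 1/23 + s + y (G(s, y) = (s + y) + 1/23 = 1/23 + s + y)
-28842/(-32026) + G(165, H - z)/(-11931) = -28842/(-32026) + (1/23 + 165 + (18/23 - 1*21))/(-11931) = -28842*(-1/32026) + (1/23 + 165 + (18/23 - 21))*(-1/11931) = 14421/16013 + (1/23 + 165 - 465/23)*(-1/11931) = 14421/16013 + (3331/23)*(-1/11931) = 14421/16013 - 3331/274413 = 3903970570/4394175369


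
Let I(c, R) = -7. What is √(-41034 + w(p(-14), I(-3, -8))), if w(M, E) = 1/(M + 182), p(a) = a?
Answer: I*√289535862/84 ≈ 202.57*I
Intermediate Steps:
w(M, E) = 1/(182 + M)
√(-41034 + w(p(-14), I(-3, -8))) = √(-41034 + 1/(182 - 14)) = √(-41034 + 1/168) = √(-6893711/168) = I*√289535862/84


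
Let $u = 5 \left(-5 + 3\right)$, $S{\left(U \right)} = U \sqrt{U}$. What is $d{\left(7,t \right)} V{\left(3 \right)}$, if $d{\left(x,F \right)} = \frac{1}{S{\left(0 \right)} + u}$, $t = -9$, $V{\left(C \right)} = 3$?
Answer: $- \frac{3}{10} \approx -0.3$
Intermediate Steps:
$S{\left(U \right)} = U^{\frac{3}{2}}$
$u = -10$ ($u = 5 \left(-2\right) = -10$)
$d{\left(x,F \right)} = - \frac{1}{10}$ ($d{\left(x,F \right)} = \frac{1}{0^{\frac{3}{2}} - 10} = \frac{1}{0 - 10} = \frac{1}{-10} = - \frac{1}{10}$)
$d{\left(7,t \right)} V{\left(3 \right)} = \left(- \frac{1}{10}\right) 3 = - \frac{3}{10}$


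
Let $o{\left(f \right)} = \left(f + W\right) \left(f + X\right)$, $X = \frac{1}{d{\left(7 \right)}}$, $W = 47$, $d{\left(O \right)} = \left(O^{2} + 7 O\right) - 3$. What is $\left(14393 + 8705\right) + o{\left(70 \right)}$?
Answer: $\frac{2972477}{95} \approx 31289.0$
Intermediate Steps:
$d{\left(O \right)} = -3 + O^{2} + 7 O$
$X = \frac{1}{95}$ ($X = \frac{1}{-3 + 7^{2} + 7 \cdot 7} = \frac{1}{-3 + 49 + 49} = \frac{1}{95} \approx 0.010526$)
$o{\left(f \right)} = \left(47 + f\right) \left(\frac{1}{95} + f\right)$ ($o{\left(f \right)} = \left(f + 47\right) \left(f + \frac{1}{95}\right) = \left(47 + f\right) \left(\frac{1}{95} + f\right)$)
$\left(14393 + 8705\right) + o{\left(70 \right)} = \left(14393 + 8705\right) + \left(\frac{47}{95} + 70^{2} + \frac{4466}{95} \cdot 70\right) = 23098 + \left(\frac{47}{95} + 4900 + \frac{62524}{19}\right) = 23098 + \frac{778167}{95} = \frac{2972477}{95}$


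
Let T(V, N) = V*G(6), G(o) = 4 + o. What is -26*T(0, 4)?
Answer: 0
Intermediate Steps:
T(V, N) = 10*V (T(V, N) = V*(4 + 6) = V*10 = 10*V)
-26*T(0, 4) = -260*0 = -26*0 = 0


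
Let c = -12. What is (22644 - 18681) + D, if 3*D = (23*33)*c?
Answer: 927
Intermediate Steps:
D = -3036 (D = ((23*33)*(-12))/3 = (759*(-12))/3 = (1/3)*(-9108) = -3036)
(22644 - 18681) + D = (22644 - 18681) - 3036 = 3963 - 3036 = 927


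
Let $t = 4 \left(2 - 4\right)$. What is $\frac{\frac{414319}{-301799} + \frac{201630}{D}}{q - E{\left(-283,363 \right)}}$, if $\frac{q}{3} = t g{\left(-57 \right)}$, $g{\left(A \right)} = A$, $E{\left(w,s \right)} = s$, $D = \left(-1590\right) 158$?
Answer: $- \frac{366526559}{169326743342} \approx -0.0021646$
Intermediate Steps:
$D = -251220$
$t = -8$ ($t = 4 \left(-2\right) = -8$)
$q = 1368$ ($q = 3 \left(\left(-8\right) \left(-57\right)\right) = 3 \cdot 456 = 1368$)
$\frac{\frac{414319}{-301799} + \frac{201630}{D}}{q - E{\left(-283,363 \right)}} = \frac{\frac{414319}{-301799} + \frac{201630}{-251220}}{1368 - 363} = \frac{414319 \left(- \frac{1}{301799}\right) + 201630 \left(- \frac{1}{251220}\right)}{1368 - 363} = \frac{- \frac{414319}{301799} - \frac{6721}{8374}}{1005} = \left(- \frac{5497898385}{2527264826}\right) \frac{1}{1005} = - \frac{366526559}{169326743342}$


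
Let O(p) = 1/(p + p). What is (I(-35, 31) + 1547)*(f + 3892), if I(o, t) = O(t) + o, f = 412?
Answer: 201739240/31 ≈ 6.5077e+6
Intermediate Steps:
O(p) = 1/(2*p)
I(o, t) = o + 1/(2*t) (I(o, t) = 1/(2*t) + o = o + 1/(2*t))
(I(-35, 31) + 1547)*(f + 3892) = ((-35 + (1/2)/31) + 1547)*(412 + 3892) = ((-35 + (1/2)*(1/31)) + 1547)*4304 = ((-35 + 1/62) + 1547)*4304 = (-2169/62 + 1547)*4304 = (93745/62)*4304 = 201739240/31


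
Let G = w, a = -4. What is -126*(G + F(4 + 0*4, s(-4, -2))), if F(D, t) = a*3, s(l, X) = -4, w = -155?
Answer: 21042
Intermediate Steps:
G = -155
F(D, t) = -12 (F(D, t) = -4*3 = -12)
-126*(G + F(4 + 0*4, s(-4, -2))) = -126*(-155 - 12) = -126*(-167) = 21042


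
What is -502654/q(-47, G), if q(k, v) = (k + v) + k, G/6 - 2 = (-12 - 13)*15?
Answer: 251327/1166 ≈ 215.55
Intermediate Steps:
G = -2238 (G = 12 + 6*((-12 - 13)*15) = 12 + 6*(-25*15) = 12 + 6*(-375) = 12 - 2250 = -2238)
q(k, v) = v + 2*k
-502654/q(-47, G) = -502654/(-2238 + 2*(-47)) = -502654/(-2238 - 94) = -502654/(-2332) = -502654*(-1/2332) = 251327/1166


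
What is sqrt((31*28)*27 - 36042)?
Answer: I*sqrt(12606) ≈ 112.28*I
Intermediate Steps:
sqrt((31*28)*27 - 36042) = sqrt(868*27 - 36042) = sqrt(23436 - 36042) = sqrt(-12606) = I*sqrt(12606)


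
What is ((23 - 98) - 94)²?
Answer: 28561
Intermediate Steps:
((23 - 98) - 94)² = (-75 - 94)² = (-169)² = 28561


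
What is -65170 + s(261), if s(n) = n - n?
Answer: -65170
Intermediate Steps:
s(n) = 0
-65170 + s(261) = -65170 + 0 = -65170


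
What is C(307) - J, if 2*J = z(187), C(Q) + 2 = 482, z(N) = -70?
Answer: 515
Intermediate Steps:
C(Q) = 480 (C(Q) = -2 + 482 = 480)
J = -35 (J = (1/2)*(-70) = -35)
C(307) - J = 480 - 1*(-35) = 480 + 35 = 515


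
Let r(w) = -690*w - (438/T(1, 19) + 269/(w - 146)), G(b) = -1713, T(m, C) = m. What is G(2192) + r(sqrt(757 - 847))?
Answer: (-375877*I + 295767*sqrt(10))/(3*sqrt(10) + 146*I) ≈ -2149.2 - 6545.8*I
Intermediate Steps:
r(w) = -438 - 690*w - 269/(-146 + w) (r(w) = -690*w - (438/1 + 269/(w - 146)) = -690*w - (438*1 + 269/(-146 + w)) = -690*w - (438 + 269/(-146 + w)) = -690*w + (-438 - 269/(-146 + w)) = -438 - 690*w - 269/(-146 + w))
G(2192) + r(sqrt(757 - 847)) = -1713 + (63679 - 690*(sqrt(757 - 847))**2 + 100302*sqrt(757 - 847))/(-146 + sqrt(757 - 847)) = -1713 + (63679 - 690*(sqrt(-90))**2 + 100302*sqrt(-90))/(-146 + sqrt(-90)) = -1713 + (63679 - 690*(3*I*sqrt(10))**2 + 100302*(3*I*sqrt(10)))/(-146 + 3*I*sqrt(10)) = -1713 + (63679 - 690*(-90) + 300906*I*sqrt(10))/(-146 + 3*I*sqrt(10)) = -1713 + (63679 + 62100 + 300906*I*sqrt(10))/(-146 + 3*I*sqrt(10)) = -1713 + (125779 + 300906*I*sqrt(10))/(-146 + 3*I*sqrt(10))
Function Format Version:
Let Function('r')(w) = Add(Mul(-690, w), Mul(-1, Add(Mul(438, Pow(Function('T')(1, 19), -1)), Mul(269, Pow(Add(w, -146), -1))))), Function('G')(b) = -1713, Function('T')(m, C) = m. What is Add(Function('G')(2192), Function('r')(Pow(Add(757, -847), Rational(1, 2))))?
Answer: Mul(Pow(Add(Mul(3, Pow(10, Rational(1, 2))), Mul(146, I)), -1), Add(Mul(-375877, I), Mul(295767, Pow(10, Rational(1, 2))))) ≈ Add(-2149.2, Mul(-6545.8, I))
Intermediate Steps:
Function('r')(w) = Add(-438, Mul(-690, w), Mul(-269, Pow(Add(-146, w), -1))) (Function('r')(w) = Add(Mul(-690, w), Mul(-1, Add(Mul(438, Pow(1, -1)), Mul(269, Pow(Add(w, -146), -1))))) = Add(Mul(-690, w), Mul(-1, Add(Mul(438, 1), Mul(269, Pow(Add(-146, w), -1))))) = Add(Mul(-690, w), Mul(-1, Add(438, Mul(269, Pow(Add(-146, w), -1))))) = Add(Mul(-690, w), Add(-438, Mul(-269, Pow(Add(-146, w), -1)))) = Add(-438, Mul(-690, w), Mul(-269, Pow(Add(-146, w), -1))))
Add(Function('G')(2192), Function('r')(Pow(Add(757, -847), Rational(1, 2)))) = Add(-1713, Mul(Pow(Add(-146, Pow(Add(757, -847), Rational(1, 2))), -1), Add(63679, Mul(-690, Pow(Pow(Add(757, -847), Rational(1, 2)), 2)), Mul(100302, Pow(Add(757, -847), Rational(1, 2)))))) = Add(-1713, Mul(Pow(Add(-146, Pow(-90, Rational(1, 2))), -1), Add(63679, Mul(-690, Pow(Pow(-90, Rational(1, 2)), 2)), Mul(100302, Pow(-90, Rational(1, 2)))))) = Add(-1713, Mul(Pow(Add(-146, Mul(3, I, Pow(10, Rational(1, 2)))), -1), Add(63679, Mul(-690, Pow(Mul(3, I, Pow(10, Rational(1, 2))), 2)), Mul(100302, Mul(3, I, Pow(10, Rational(1, 2))))))) = Add(-1713, Mul(Pow(Add(-146, Mul(3, I, Pow(10, Rational(1, 2)))), -1), Add(63679, Mul(-690, -90), Mul(300906, I, Pow(10, Rational(1, 2)))))) = Add(-1713, Mul(Pow(Add(-146, Mul(3, I, Pow(10, Rational(1, 2)))), -1), Add(63679, 62100, Mul(300906, I, Pow(10, Rational(1, 2)))))) = Add(-1713, Mul(Pow(Add(-146, Mul(3, I, Pow(10, Rational(1, 2)))), -1), Add(125779, Mul(300906, I, Pow(10, Rational(1, 2))))))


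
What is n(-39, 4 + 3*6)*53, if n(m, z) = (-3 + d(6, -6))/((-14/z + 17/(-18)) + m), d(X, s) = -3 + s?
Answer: 125928/8035 ≈ 15.672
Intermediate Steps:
n(m, z) = -12/(-17/18 + m - 14/z) (n(m, z) = (-3 + (-3 - 6))/((-14/z + 17/(-18)) + m) = (-3 - 9)/((-14/z + 17*(-1/18)) + m) = -12/((-14/z - 17/18) + m) = -12/((-17/18 - 14/z) + m) = -12/(-17/18 + m - 14/z))
n(-39, 4 + 3*6)*53 = (216*(4 + 3*6)/(252 + 17*(4 + 3*6) - 18*(-39)*(4 + 3*6)))*53 = (216*(4 + 18)/(252 + 17*(4 + 18) - 18*(-39)*(4 + 18)))*53 = (216*22/(252 + 17*22 - 18*(-39)*22))*53 = (216*22/(252 + 374 + 15444))*53 = (216*22/16070)*53 = (216*22*(1/16070))*53 = (2376/8035)*53 = 125928/8035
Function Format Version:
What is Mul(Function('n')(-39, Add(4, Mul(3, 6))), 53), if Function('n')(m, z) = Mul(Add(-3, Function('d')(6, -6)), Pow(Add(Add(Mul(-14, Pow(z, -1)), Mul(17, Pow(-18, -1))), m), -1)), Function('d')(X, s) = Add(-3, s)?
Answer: Rational(125928, 8035) ≈ 15.672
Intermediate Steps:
Function('n')(m, z) = Mul(-12, Pow(Add(Rational(-17, 18), m, Mul(-14, Pow(z, -1))), -1)) (Function('n')(m, z) = Mul(Add(-3, Add(-3, -6)), Pow(Add(Add(Mul(-14, Pow(z, -1)), Mul(17, Pow(-18, -1))), m), -1)) = Mul(Add(-3, -9), Pow(Add(Add(Mul(-14, Pow(z, -1)), Mul(17, Rational(-1, 18))), m), -1)) = Mul(-12, Pow(Add(Add(Mul(-14, Pow(z, -1)), Rational(-17, 18)), m), -1)) = Mul(-12, Pow(Add(Add(Rational(-17, 18), Mul(-14, Pow(z, -1))), m), -1)) = Mul(-12, Pow(Add(Rational(-17, 18), m, Mul(-14, Pow(z, -1))), -1)))
Mul(Function('n')(-39, Add(4, Mul(3, 6))), 53) = Mul(Mul(216, Add(4, Mul(3, 6)), Pow(Add(252, Mul(17, Add(4, Mul(3, 6))), Mul(-18, -39, Add(4, Mul(3, 6)))), -1)), 53) = Mul(Mul(216, Add(4, 18), Pow(Add(252, Mul(17, Add(4, 18)), Mul(-18, -39, Add(4, 18))), -1)), 53) = Mul(Mul(216, 22, Pow(Add(252, Mul(17, 22), Mul(-18, -39, 22)), -1)), 53) = Mul(Mul(216, 22, Pow(Add(252, 374, 15444), -1)), 53) = Mul(Mul(216, 22, Pow(16070, -1)), 53) = Mul(Mul(216, 22, Rational(1, 16070)), 53) = Mul(Rational(2376, 8035), 53) = Rational(125928, 8035)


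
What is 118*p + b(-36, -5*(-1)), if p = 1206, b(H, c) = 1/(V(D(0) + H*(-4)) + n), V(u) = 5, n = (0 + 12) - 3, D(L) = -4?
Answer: 1992313/14 ≈ 1.4231e+5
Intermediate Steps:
n = 9 (n = 12 - 3 = 9)
b(H, c) = 1/14 (b(H, c) = 1/(5 + 9) = 1/14)
118*p + b(-36, -5*(-1)) = 118*1206 + 1/14 = 142308 + 1/14 = 1992313/14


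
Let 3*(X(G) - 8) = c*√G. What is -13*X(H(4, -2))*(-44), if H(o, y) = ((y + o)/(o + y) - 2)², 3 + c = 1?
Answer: 12584/3 ≈ 4194.7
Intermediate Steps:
c = -2 (c = -3 + 1 = -2)
H(o, y) = 1 (H(o, y) = ((o + y)/(o + y) - 2)² = (1 - 2)² = (-1)² = 1)
X(G) = 8 - 2*√G/3 (X(G) = 8 + (-2*√G)/3 = 8 - 2*√G/3)
-13*X(H(4, -2))*(-44) = -13*(8 - 2*√1/3)*(-44) = -13*(8 - ⅔*1)*(-44) = -13*(8 - ⅔)*(-44) = -13*22/3*(-44) = -286/3*(-44) = 12584/3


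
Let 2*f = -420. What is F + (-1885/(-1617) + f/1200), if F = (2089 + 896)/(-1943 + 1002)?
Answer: -132769579/60863880 ≈ -2.1814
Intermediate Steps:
f = -210 (f = (½)*(-420) = -210)
F = -2985/941 (F = 2985/(-941) = 2985*(-1/941) = -2985/941 ≈ -3.1722)
F + (-1885/(-1617) + f/1200) = -2985/941 + (-1885/(-1617) - 210/1200) = -2985/941 + (-1885*(-1/1617) - 210*1/1200) = -2985/941 + (1885/1617 - 7/40) = -2985/941 + 64081/64680 = -132769579/60863880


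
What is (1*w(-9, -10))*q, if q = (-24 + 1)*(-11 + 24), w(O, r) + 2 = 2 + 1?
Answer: -299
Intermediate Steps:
w(O, r) = 1 (w(O, r) = -2 + (2 + 1) = -2 + 3 = 1)
q = -299 (q = -23*13 = -299)
(1*w(-9, -10))*q = (1*1)*(-299) = 1*(-299) = -299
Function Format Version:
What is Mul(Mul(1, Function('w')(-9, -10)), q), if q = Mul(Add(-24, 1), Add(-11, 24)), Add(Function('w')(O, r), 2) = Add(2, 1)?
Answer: -299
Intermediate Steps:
Function('w')(O, r) = 1 (Function('w')(O, r) = Add(-2, Add(2, 1)) = Add(-2, 3) = 1)
q = -299 (q = Mul(-23, 13) = -299)
Mul(Mul(1, Function('w')(-9, -10)), q) = Mul(Mul(1, 1), -299) = Mul(1, -299) = -299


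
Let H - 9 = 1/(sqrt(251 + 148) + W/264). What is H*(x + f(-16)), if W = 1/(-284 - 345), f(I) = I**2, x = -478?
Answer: -21982522428471906/11002263459263 - 6121560120192*sqrt(399)/11002263459263 ≈ -2009.1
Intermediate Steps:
W = -1/629 (W = 1/(-629) = -1/629 ≈ -0.0015898)
H = 9 + 1/(-1/166056 + sqrt(399)) (H = 9 + 1/(sqrt(251 + 148) - 1/629/264) = 9 + 1/(sqrt(399) - 1/629*1/264) = 9 + 1/(sqrt(399) - 1/166056) = 9 + 1/(-1/166056 + sqrt(399)) ≈ 9.0501)
H*(x + f(-16)) = (99020371299423/11002263459263 + 27574595136*sqrt(399)/11002263459263)*(-478 + (-16)**2) = (99020371299423/11002263459263 + 27574595136*sqrt(399)/11002263459263)*(-478 + 256) = (99020371299423/11002263459263 + 27574595136*sqrt(399)/11002263459263)*(-222) = -21982522428471906/11002263459263 - 6121560120192*sqrt(399)/11002263459263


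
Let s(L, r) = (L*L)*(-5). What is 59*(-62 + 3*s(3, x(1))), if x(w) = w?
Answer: -11623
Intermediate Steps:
s(L, r) = -5*L² (s(L, r) = L²*(-5) = -5*L²)
59*(-62 + 3*s(3, x(1))) = 59*(-62 + 3*(-5*3²)) = 59*(-62 + 3*(-5*9)) = 59*(-62 + 3*(-45)) = 59*(-62 - 135) = 59*(-197) = -11623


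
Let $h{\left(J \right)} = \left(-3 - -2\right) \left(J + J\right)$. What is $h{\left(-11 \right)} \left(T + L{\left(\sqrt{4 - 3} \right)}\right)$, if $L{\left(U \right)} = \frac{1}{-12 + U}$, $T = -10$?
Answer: $-222$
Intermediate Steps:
$h{\left(J \right)} = - 2 J$ ($h{\left(J \right)} = \left(-3 + 2\right) 2 J = - 2 J$)
$h{\left(-11 \right)} \left(T + L{\left(\sqrt{4 - 3} \right)}\right) = \left(-2\right) \left(-11\right) \left(-10 + \frac{1}{-12 + \sqrt{4 - 3}}\right) = 22 \left(-10 + \frac{1}{-12 + \sqrt{1}}\right) = 22 \left(-10 + \frac{1}{-12 + 1}\right) = 22 \left(-10 + \frac{1}{-11}\right) = 22 \left(-10 - \frac{1}{11}\right) = 22 \left(- \frac{111}{11}\right) = -222$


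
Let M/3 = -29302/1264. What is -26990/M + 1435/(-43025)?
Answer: 146768721889/378215565 ≈ 388.06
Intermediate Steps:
M = -43953/632 (M = 3*(-29302/1264) = 3*(-29302*1/1264) = 3*(-14651/632) = -43953/632 ≈ -69.546)
-26990/M + 1435/(-43025) = -26990/(-43953/632) + 1435/(-43025) = -26990*(-632/43953) + 1435*(-1/43025) = 17057680/43953 - 287/8605 = 146768721889/378215565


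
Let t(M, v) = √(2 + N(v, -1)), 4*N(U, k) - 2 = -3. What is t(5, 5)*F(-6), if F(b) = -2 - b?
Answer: 2*√7 ≈ 5.2915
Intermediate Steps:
N(U, k) = -¼ (N(U, k) = ½ + (¼)*(-3) = ½ - ¾ = -¼)
t(M, v) = √7/2 (t(M, v) = √(2 - ¼) = √(7/4) = √7/2)
t(5, 5)*F(-6) = (√7/2)*(-2 - 1*(-6)) = (√7/2)*(-2 + 6) = (√7/2)*4 = 2*√7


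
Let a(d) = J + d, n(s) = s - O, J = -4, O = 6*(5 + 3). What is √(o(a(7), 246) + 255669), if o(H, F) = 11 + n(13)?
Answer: 3*√28405 ≈ 505.61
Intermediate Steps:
O = 48 (O = 6*8 = 48)
n(s) = -48 + s (n(s) = s - 1*48 = s - 48 = -48 + s)
a(d) = -4 + d
o(H, F) = -24 (o(H, F) = 11 + (-48 + 13) = 11 - 35 = -24)
√(o(a(7), 246) + 255669) = √(-24 + 255669) = √255645 = 3*√28405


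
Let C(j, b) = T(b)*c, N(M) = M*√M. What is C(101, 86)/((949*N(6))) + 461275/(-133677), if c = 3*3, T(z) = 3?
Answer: -461275/133677 + 3*√6/3796 ≈ -3.4487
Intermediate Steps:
c = 9
N(M) = M^(3/2)
C(j, b) = 27 (C(j, b) = 3*9 = 27)
C(101, 86)/((949*N(6))) + 461275/(-133677) = 27/((949*6^(3/2))) + 461275/(-133677) = 27/((949*(6*√6))) + 461275*(-1/133677) = 27/((5694*√6)) - 461275/133677 = 27*(√6/34164) - 461275/133677 = 3*√6/3796 - 461275/133677 = -461275/133677 + 3*√6/3796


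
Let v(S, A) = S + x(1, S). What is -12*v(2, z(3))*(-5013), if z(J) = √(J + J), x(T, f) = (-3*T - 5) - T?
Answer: -421092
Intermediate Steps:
x(T, f) = -5 - 4*T (x(T, f) = (-5 - 3*T) - T = -5 - 4*T)
z(J) = √2*√J (z(J) = √(2*J) = √2*√J)
v(S, A) = -9 + S (v(S, A) = S + (-5 - 4*1) = S + (-5 - 4) = S - 9 = -9 + S)
-12*v(2, z(3))*(-5013) = -12*(-9 + 2)*(-5013) = -(-84)*(-5013) = -12*35091 = -421092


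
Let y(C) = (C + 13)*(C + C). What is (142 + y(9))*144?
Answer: 77472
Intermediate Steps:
y(C) = 2*C*(13 + C) (y(C) = (13 + C)*(2*C) = 2*C*(13 + C))
(142 + y(9))*144 = (142 + 2*9*(13 + 9))*144 = (142 + 2*9*22)*144 = (142 + 396)*144 = 538*144 = 77472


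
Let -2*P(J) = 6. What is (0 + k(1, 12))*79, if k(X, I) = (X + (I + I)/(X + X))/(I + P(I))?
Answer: 1027/9 ≈ 114.11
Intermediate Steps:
P(J) = -3 (P(J) = -½*6 = -3)
k(X, I) = (X + I/X)/(-3 + I) (k(X, I) = (X + (I + I)/(X + X))/(I - 3) = (X + (2*I)/((2*X)))/(-3 + I) = (X + (2*I)*(1/(2*X)))/(-3 + I) = (X + I/X)/(-3 + I))
(0 + k(1, 12))*79 = (0 + (12 + 1²)/(1*(-3 + 12)))*79 = (0 + 1*(12 + 1)/9)*79 = (0 + 1*(⅑)*13)*79 = (0 + 13/9)*79 = (13/9)*79 = 1027/9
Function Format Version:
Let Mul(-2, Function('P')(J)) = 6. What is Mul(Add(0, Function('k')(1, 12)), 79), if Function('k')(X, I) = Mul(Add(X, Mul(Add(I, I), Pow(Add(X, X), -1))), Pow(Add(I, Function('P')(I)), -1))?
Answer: Rational(1027, 9) ≈ 114.11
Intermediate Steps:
Function('P')(J) = -3 (Function('P')(J) = Mul(Rational(-1, 2), 6) = -3)
Function('k')(X, I) = Mul(Pow(Add(-3, I), -1), Add(X, Mul(I, Pow(X, -1)))) (Function('k')(X, I) = Mul(Add(X, Mul(Add(I, I), Pow(Add(X, X), -1))), Pow(Add(I, -3), -1)) = Mul(Add(X, Mul(Mul(2, I), Pow(Mul(2, X), -1))), Pow(Add(-3, I), -1)) = Mul(Add(X, Mul(Mul(2, I), Mul(Rational(1, 2), Pow(X, -1)))), Pow(Add(-3, I), -1)) = Mul(Add(X, Mul(I, Pow(X, -1))), Pow(Add(-3, I), -1)) = Mul(Pow(Add(-3, I), -1), Add(X, Mul(I, Pow(X, -1)))))
Mul(Add(0, Function('k')(1, 12)), 79) = Mul(Add(0, Mul(Pow(1, -1), Pow(Add(-3, 12), -1), Add(12, Pow(1, 2)))), 79) = Mul(Add(0, Mul(1, Pow(9, -1), Add(12, 1))), 79) = Mul(Add(0, Mul(1, Rational(1, 9), 13)), 79) = Mul(Add(0, Rational(13, 9)), 79) = Mul(Rational(13, 9), 79) = Rational(1027, 9)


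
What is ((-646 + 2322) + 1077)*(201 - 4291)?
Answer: -11259770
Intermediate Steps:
((-646 + 2322) + 1077)*(201 - 4291) = (1676 + 1077)*(-4090) = 2753*(-4090) = -11259770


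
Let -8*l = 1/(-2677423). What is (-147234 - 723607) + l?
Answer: -18652877781943/21419384 ≈ -8.7084e+5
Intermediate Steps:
l = 1/21419384 (l = -⅛/(-2677423) = -⅛*(-1/2677423) = 1/21419384 ≈ 4.6687e-8)
(-147234 - 723607) + l = (-147234 - 723607) + 1/21419384 = -870841 + 1/21419384 = -18652877781943/21419384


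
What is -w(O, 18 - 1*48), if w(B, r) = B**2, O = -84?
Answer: -7056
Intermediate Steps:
-w(O, 18 - 1*48) = -1*(-84)**2 = -1*7056 = -7056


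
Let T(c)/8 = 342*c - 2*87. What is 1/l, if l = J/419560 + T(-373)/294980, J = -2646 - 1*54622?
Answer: -1547022610/5570620873 ≈ -0.27771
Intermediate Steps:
J = -57268 (J = -2646 - 54622 = -57268)
T(c) = -1392 + 2736*c (T(c) = 8*(342*c - 2*87) = 8*(342*c - 174) = 8*(-174 + 342*c) = -1392 + 2736*c)
l = -5570620873/1547022610 (l = -57268/419560 + (-1392 + 2736*(-373))/294980 = -57268*1/419560 + (-1392 - 1020528)*(1/294980) = -14317/104890 - 1021920*1/294980 = -14317/104890 - 51096/14749 = -5570620873/1547022610 ≈ -3.6009)
1/l = 1/(-5570620873/1547022610) = -1547022610/5570620873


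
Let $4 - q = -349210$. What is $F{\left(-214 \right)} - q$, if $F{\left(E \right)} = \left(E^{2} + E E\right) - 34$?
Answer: $-257656$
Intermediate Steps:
$F{\left(E \right)} = -34 + 2 E^{2}$ ($F{\left(E \right)} = \left(E^{2} + E^{2}\right) - 34 = 2 E^{2} - 34 = -34 + 2 E^{2}$)
$q = 349214$ ($q = 4 - -349210 = 4 + 349210 = 349214$)
$F{\left(-214 \right)} - q = \left(-34 + 2 \left(-214\right)^{2}\right) - 349214 = \left(-34 + 2 \cdot 45796\right) - 349214 = \left(-34 + 91592\right) - 349214 = 91558 - 349214 = -257656$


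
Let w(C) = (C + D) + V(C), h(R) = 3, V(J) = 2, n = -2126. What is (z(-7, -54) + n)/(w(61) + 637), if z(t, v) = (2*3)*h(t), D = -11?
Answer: -2108/689 ≈ -3.0595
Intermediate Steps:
z(t, v) = 18 (z(t, v) = (2*3)*3 = 6*3 = 18)
w(C) = -9 + C (w(C) = (C - 11) + 2 = (-11 + C) + 2 = -9 + C)
(z(-7, -54) + n)/(w(61) + 637) = (18 - 2126)/((-9 + 61) + 637) = -2108/(52 + 637) = -2108/689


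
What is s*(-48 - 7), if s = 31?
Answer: -1705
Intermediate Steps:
s*(-48 - 7) = 31*(-48 - 7) = 31*(-55) = -1705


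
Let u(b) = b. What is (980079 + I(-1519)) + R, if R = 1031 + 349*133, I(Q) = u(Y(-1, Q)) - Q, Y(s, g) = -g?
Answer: 1030565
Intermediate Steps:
I(Q) = -2*Q (I(Q) = -Q - Q = -2*Q)
R = 47448 (R = 1031 + 46417 = 47448)
(980079 + I(-1519)) + R = (980079 - 2*(-1519)) + 47448 = (980079 + 3038) + 47448 = 983117 + 47448 = 1030565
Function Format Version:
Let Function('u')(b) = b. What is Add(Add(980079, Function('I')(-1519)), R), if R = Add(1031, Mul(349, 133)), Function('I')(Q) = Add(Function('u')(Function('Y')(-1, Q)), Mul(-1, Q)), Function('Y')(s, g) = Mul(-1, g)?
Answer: 1030565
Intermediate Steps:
Function('I')(Q) = Mul(-2, Q) (Function('I')(Q) = Add(Mul(-1, Q), Mul(-1, Q)) = Mul(-2, Q))
R = 47448 (R = Add(1031, 46417) = 47448)
Add(Add(980079, Function('I')(-1519)), R) = Add(Add(980079, Mul(-2, -1519)), 47448) = Add(Add(980079, 3038), 47448) = Add(983117, 47448) = 1030565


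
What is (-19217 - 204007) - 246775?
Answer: -469999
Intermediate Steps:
(-19217 - 204007) - 246775 = -223224 - 246775 = -469999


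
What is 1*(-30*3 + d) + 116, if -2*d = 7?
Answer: 45/2 ≈ 22.500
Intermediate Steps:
d = -7/2 (d = -½*7 = -7/2 ≈ -3.5000)
1*(-30*3 + d) + 116 = 1*(-30*3 - 7/2) + 116 = 1*(-5*18 - 7/2) + 116 = 1*(-90 - 7/2) + 116 = 1*(-187/2) + 116 = -187/2 + 116 = 45/2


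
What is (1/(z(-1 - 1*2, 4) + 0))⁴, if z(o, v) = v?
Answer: 1/256 ≈ 0.0039063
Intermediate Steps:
(1/(z(-1 - 1*2, 4) + 0))⁴ = (1/(4 + 0))⁴ = (1/4)⁴ = (¼)⁴ = 1/256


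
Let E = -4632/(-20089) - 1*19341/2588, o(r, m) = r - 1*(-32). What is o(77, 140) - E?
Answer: 6043499921/51990332 ≈ 116.24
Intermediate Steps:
o(r, m) = 32 + r (o(r, m) = r + 32 = 32 + r)
E = -376553733/51990332 (E = -4632*(-1/20089) - 19341*1/2588 = 4632/20089 - 19341/2588 = -376553733/51990332 ≈ -7.2428)
o(77, 140) - E = (32 + 77) - 1*(-376553733/51990332) = 109 + 376553733/51990332 = 6043499921/51990332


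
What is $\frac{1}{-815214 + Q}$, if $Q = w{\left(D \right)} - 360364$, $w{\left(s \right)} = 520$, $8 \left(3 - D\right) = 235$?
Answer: $- \frac{1}{1175058} \approx -8.5102 \cdot 10^{-7}$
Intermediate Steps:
$D = - \frac{211}{8}$ ($D = 3 - \frac{235}{8} = - \frac{211}{8} \approx -26.375$)
$Q = -359844$ ($Q = 520 - 360364 = -359844$)
$\frac{1}{-815214 + Q} = \frac{1}{-815214 - 359844} = \frac{1}{-1175058} = - \frac{1}{1175058}$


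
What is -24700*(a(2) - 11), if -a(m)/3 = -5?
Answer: -98800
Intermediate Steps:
a(m) = 15 (a(m) = -3*(-5) = 15)
-24700*(a(2) - 11) = -24700*(15 - 11) = -24700*4 = -1235*80 = -98800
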